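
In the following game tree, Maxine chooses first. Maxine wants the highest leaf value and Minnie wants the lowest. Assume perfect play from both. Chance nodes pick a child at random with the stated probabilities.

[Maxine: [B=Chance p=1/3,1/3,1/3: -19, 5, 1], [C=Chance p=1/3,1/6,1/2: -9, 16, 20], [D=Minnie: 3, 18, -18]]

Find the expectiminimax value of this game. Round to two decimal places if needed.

9.67

B (Chance): 1/3·-19 + 1/3·5 + 1/3·1 = -4.33
C (Chance): 1/3·-9 + 1/6·16 + 1/2·20 = 9.67
D (Minnie): min(3, 18, -18) = -18
Root (Maxine): max(-4.33, 9.67, -18) = 9.67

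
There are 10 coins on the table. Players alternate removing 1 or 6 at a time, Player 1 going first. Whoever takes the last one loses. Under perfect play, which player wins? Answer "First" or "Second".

Second

Compute winning (W) and losing (L) positions by backward induction:
i:   0  1  2  3  4  5  6  7  8  9 10
     W  L  W  L  W  L  W  W  L  W  L
Position 10 is L, so the second player wins.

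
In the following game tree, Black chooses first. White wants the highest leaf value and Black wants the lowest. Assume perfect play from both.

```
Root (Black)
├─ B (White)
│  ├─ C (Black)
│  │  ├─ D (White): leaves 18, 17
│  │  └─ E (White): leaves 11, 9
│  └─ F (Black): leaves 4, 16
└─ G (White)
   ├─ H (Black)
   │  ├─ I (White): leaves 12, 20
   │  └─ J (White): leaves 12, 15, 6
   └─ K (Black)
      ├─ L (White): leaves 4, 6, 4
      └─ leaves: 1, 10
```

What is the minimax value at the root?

D (White): max(18, 17) = 18
E (White): max(11, 9) = 11
C (Black): min(18, 11) = 11
F (Black): min(4, 16) = 4
B (White): max(11, 4) = 11
I (White): max(12, 20) = 20
J (White): max(12, 15, 6) = 15
H (Black): min(20, 15) = 15
L (White): max(4, 6, 4) = 6
K (Black): min(6, 1, 10) = 1
G (White): max(15, 1) = 15
Root (Black): min(11, 15) = 11

11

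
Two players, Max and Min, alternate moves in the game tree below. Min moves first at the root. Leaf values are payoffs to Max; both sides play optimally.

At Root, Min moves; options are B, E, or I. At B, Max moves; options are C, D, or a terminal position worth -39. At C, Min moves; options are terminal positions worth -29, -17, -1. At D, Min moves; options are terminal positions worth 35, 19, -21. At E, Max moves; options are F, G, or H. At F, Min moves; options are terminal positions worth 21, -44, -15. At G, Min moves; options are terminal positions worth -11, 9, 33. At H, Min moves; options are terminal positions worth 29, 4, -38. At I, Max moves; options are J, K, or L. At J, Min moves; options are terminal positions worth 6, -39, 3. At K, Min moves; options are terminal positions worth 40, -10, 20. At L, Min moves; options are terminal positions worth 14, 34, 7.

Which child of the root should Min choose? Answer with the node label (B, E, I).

B

C (Min): min(-29, -17, -1) = -29
D (Min): min(35, 19, -21) = -21
B (Max): max(-29, -21, -39) = -21
F (Min): min(21, -44, -15) = -44
G (Min): min(-11, 9, 33) = -11
H (Min): min(29, 4, -38) = -38
E (Max): max(-44, -11, -38) = -11
J (Min): min(6, -39, 3) = -39
K (Min): min(40, -10, 20) = -10
L (Min): min(14, 34, 7) = 7
I (Max): max(-39, -10, 7) = 7
Root (Min): min(-21, -11, 7) = -21
Min picks the child with the lowest value: B (value -21).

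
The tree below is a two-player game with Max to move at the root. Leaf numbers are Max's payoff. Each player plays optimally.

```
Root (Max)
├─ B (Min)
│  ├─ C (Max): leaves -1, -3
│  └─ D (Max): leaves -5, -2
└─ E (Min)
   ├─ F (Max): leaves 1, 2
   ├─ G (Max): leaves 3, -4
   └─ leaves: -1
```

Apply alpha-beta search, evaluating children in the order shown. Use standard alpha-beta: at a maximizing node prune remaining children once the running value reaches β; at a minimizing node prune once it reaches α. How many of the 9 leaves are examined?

8

C [α=-∞,β=+∞]: v=-1
D [α=-∞,β=-1]: v=-2
B [α=-∞,β=+∞]: v=-2
F [α=-2,β=+∞]: v=2
G [α=-2,β=2]: v=3 after child 1 ≥ β → β-cutoff, skip 1
E [α=-2,β=+∞]: v=-1
Root [α=-∞,β=+∞]: v=-1
Leaves evaluated: 8 of 9.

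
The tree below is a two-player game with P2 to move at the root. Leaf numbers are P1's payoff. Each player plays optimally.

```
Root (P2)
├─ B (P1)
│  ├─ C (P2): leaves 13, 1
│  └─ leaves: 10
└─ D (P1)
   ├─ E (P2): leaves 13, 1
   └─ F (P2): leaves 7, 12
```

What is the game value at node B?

C: min(13, 1) = 1
B: max(1, 10) = 10

10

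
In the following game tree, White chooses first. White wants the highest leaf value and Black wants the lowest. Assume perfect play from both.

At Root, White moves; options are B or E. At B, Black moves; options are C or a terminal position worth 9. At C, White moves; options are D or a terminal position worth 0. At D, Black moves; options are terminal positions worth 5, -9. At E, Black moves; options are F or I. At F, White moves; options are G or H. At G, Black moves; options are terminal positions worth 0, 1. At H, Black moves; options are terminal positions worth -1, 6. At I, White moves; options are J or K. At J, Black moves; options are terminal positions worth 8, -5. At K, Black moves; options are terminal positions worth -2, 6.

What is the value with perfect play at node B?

0

D: min(5, -9) = -9
C: max(-9, 0) = 0
B: min(0, 9) = 0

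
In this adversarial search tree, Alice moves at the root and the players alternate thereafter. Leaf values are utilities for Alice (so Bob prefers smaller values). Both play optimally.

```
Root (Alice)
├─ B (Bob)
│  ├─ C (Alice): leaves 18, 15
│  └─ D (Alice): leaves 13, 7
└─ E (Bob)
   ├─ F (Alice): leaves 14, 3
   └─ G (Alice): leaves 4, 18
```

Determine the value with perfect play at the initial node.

C (Alice): max(18, 15) = 18
D (Alice): max(13, 7) = 13
B (Bob): min(18, 13) = 13
F (Alice): max(14, 3) = 14
G (Alice): max(4, 18) = 18
E (Bob): min(14, 18) = 14
Root (Alice): max(13, 14) = 14

14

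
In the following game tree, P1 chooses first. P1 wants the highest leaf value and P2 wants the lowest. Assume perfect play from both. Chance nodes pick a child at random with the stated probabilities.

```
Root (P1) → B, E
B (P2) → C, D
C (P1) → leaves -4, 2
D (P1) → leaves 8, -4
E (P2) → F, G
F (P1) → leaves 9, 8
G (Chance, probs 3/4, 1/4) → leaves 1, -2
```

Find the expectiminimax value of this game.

2

C (P1): max(-4, 2) = 2
D (P1): max(8, -4) = 8
B (P2): min(2, 8) = 2
F (P1): max(9, 8) = 9
G (Chance): 3/4·1 + 1/4·-2 = 0.25
E (P2): min(9, 0.25) = 0.25
Root (P1): max(2, 0.25) = 2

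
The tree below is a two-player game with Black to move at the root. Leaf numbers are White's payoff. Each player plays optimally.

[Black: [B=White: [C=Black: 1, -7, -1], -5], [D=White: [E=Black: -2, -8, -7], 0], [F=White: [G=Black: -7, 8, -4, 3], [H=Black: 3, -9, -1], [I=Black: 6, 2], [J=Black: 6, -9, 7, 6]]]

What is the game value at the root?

C (Black): min(1, -7, -1) = -7
B (White): max(-7, -5) = -5
E (Black): min(-2, -8, -7) = -8
D (White): max(-8, 0) = 0
G (Black): min(-7, 8, -4, 3) = -7
H (Black): min(3, -9, -1) = -9
I (Black): min(6, 2) = 2
J (Black): min(6, -9, 7, 6) = -9
F (White): max(-7, -9, 2, -9) = 2
Root (Black): min(-5, 0, 2) = -5

-5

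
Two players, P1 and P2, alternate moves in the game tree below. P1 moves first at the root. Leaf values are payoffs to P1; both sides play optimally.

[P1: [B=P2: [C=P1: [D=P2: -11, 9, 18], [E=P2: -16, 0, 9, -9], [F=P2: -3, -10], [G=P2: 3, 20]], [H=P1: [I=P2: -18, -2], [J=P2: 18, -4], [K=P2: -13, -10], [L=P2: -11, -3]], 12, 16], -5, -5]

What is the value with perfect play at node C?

D: min(-11, 9, 18) = -11
E: min(-16, 0, 9, -9) = -16
F: min(-3, -10) = -10
G: min(3, 20) = 3
C: max(-11, -16, -10, 3) = 3

3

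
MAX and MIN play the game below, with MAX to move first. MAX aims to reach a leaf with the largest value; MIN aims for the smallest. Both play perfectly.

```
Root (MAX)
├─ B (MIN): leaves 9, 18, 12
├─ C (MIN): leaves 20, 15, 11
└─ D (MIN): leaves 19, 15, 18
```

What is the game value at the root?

B (MIN): min(9, 18, 12) = 9
C (MIN): min(20, 15, 11) = 11
D (MIN): min(19, 15, 18) = 15
Root (MAX): max(9, 11, 15) = 15

15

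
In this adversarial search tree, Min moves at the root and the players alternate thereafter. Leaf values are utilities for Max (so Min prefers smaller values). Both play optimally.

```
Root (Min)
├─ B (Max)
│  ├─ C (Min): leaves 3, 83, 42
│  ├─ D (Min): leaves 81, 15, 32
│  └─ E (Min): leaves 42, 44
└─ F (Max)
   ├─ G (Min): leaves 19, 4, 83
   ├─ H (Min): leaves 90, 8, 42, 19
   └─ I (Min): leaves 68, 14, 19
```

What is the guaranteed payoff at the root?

14

C (Min): min(3, 83, 42) = 3
D (Min): min(81, 15, 32) = 15
E (Min): min(42, 44) = 42
B (Max): max(3, 15, 42) = 42
G (Min): min(19, 4, 83) = 4
H (Min): min(90, 8, 42, 19) = 8
I (Min): min(68, 14, 19) = 14
F (Max): max(4, 8, 14) = 14
Root (Min): min(42, 14) = 14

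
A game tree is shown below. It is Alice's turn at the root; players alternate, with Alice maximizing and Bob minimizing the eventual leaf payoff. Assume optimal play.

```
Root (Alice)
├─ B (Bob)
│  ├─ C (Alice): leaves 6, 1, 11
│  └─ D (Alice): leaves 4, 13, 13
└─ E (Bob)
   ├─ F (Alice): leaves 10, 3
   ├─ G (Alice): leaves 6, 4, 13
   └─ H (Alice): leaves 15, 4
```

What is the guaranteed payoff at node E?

F: max(10, 3) = 10
G: max(6, 4, 13) = 13
H: max(15, 4) = 15
E: min(10, 13, 15) = 10

10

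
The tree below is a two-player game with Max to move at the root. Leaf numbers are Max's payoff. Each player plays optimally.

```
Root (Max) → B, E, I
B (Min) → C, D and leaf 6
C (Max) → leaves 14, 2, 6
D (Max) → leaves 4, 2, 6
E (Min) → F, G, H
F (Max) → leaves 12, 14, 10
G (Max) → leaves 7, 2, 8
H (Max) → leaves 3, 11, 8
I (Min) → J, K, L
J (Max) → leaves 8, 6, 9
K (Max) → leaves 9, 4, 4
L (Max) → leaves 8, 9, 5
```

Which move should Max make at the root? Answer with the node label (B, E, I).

C (Max): max(14, 2, 6) = 14
D (Max): max(4, 2, 6) = 6
B (Min): min(14, 6, 6) = 6
F (Max): max(12, 14, 10) = 14
G (Max): max(7, 2, 8) = 8
H (Max): max(3, 11, 8) = 11
E (Min): min(14, 8, 11) = 8
J (Max): max(8, 6, 9) = 9
K (Max): max(9, 4, 4) = 9
L (Max): max(8, 9, 5) = 9
I (Min): min(9, 9, 9) = 9
Root (Max): max(6, 8, 9) = 9
Max picks the child with the highest value: I (value 9).

I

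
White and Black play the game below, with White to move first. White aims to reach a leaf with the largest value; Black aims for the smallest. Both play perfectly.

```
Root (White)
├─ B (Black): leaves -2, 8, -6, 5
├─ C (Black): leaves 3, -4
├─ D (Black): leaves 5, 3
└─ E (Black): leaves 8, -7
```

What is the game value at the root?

B (Black): min(-2, 8, -6, 5) = -6
C (Black): min(3, -4) = -4
D (Black): min(5, 3) = 3
E (Black): min(8, -7) = -7
Root (White): max(-6, -4, 3, -7) = 3

3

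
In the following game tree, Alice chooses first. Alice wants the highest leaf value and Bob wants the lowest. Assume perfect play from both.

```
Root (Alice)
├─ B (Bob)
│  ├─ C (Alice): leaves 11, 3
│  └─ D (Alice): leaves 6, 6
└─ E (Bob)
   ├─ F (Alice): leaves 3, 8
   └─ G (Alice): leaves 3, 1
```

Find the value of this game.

C (Alice): max(11, 3) = 11
D (Alice): max(6, 6) = 6
B (Bob): min(11, 6) = 6
F (Alice): max(3, 8) = 8
G (Alice): max(3, 1) = 3
E (Bob): min(8, 3) = 3
Root (Alice): max(6, 3) = 6

6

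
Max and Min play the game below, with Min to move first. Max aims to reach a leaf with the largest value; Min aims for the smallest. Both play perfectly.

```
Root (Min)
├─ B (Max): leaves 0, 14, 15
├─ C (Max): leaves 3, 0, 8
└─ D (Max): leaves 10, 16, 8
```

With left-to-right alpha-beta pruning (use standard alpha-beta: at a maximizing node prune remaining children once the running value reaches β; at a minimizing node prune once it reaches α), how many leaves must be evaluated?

7

B [α=-∞,β=+∞]: v=15
C [α=-∞,β=15]: v=8
D [α=-∞,β=8]: v=10 after child 1 ≥ β → β-cutoff, skip 2
Root [α=-∞,β=+∞]: v=8
Leaves evaluated: 7 of 9.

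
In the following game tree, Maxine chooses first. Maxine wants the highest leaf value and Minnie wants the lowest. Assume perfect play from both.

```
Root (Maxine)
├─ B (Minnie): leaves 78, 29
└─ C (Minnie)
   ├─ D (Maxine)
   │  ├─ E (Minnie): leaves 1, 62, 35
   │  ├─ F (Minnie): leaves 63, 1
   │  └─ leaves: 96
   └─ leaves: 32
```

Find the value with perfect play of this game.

B (Minnie): min(78, 29) = 29
E (Minnie): min(1, 62, 35) = 1
F (Minnie): min(63, 1) = 1
D (Maxine): max(1, 1, 96) = 96
C (Minnie): min(96, 32) = 32
Root (Maxine): max(29, 32) = 32

32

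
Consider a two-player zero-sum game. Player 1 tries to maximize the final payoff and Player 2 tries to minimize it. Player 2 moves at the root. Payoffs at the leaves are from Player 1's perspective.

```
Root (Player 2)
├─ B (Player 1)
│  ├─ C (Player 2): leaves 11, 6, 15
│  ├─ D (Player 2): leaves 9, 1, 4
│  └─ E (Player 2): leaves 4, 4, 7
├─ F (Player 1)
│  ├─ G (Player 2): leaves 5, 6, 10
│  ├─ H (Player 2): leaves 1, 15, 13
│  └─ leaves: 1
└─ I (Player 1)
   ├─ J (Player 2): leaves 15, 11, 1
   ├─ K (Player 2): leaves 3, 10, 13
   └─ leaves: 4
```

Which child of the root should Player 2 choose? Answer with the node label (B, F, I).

I

C (Player 2): min(11, 6, 15) = 6
D (Player 2): min(9, 1, 4) = 1
E (Player 2): min(4, 4, 7) = 4
B (Player 1): max(6, 1, 4) = 6
G (Player 2): min(5, 6, 10) = 5
H (Player 2): min(1, 15, 13) = 1
F (Player 1): max(5, 1, 1) = 5
J (Player 2): min(15, 11, 1) = 1
K (Player 2): min(3, 10, 13) = 3
I (Player 1): max(1, 3, 4) = 4
Root (Player 2): min(6, 5, 4) = 4
Player 2 picks the child with the lowest value: I (value 4).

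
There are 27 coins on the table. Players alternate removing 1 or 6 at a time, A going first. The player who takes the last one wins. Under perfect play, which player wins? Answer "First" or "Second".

i:   0  1  2  3  4  5  6  7  8  9 10 11 12 13 14 15 16 17 18 19 20 21 22 23 24 25 26 27
     L  W  L  W  L  W  W  L  W  L  W  L  W  W  L  W  L  W  L  W  W  L  W  L  W  L  W  W
Position 27 is W, so the first player wins.

First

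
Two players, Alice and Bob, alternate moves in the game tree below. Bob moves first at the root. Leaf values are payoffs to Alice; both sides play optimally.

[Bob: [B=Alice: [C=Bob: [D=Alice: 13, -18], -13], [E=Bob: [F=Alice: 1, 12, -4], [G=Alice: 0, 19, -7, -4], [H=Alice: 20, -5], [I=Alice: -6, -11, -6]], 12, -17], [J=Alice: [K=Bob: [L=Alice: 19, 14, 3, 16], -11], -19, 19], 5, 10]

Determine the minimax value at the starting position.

5

D (Alice): max(13, -18) = 13
C (Bob): min(13, -13) = -13
F (Alice): max(1, 12, -4) = 12
G (Alice): max(0, 19, -7, -4) = 19
H (Alice): max(20, -5) = 20
I (Alice): max(-6, -11, -6) = -6
E (Bob): min(12, 19, 20, -6) = -6
B (Alice): max(-13, -6, 12, -17) = 12
L (Alice): max(19, 14, 3, 16) = 19
K (Bob): min(19, -11) = -11
J (Alice): max(-11, -19, 19) = 19
Root (Bob): min(12, 19, 5, 10) = 5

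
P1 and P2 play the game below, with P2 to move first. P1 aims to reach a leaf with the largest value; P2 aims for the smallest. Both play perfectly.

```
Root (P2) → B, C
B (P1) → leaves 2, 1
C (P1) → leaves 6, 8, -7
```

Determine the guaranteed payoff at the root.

2

B (P1): max(2, 1) = 2
C (P1): max(6, 8, -7) = 8
Root (P2): min(2, 8) = 2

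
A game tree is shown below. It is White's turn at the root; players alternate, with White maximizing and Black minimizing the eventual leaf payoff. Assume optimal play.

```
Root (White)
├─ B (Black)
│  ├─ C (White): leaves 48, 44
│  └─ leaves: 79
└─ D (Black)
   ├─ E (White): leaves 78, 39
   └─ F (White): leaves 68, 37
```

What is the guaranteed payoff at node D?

E: max(78, 39) = 78
F: max(68, 37) = 68
D: min(78, 68) = 68

68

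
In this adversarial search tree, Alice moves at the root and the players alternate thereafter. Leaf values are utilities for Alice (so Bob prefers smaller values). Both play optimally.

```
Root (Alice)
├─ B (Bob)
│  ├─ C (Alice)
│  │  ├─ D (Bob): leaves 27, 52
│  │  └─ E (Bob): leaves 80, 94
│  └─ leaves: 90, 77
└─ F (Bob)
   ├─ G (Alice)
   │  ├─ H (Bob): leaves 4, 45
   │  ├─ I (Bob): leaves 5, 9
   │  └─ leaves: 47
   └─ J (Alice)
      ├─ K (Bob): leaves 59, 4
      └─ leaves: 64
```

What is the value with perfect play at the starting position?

D (Bob): min(27, 52) = 27
E (Bob): min(80, 94) = 80
C (Alice): max(27, 80) = 80
B (Bob): min(80, 90, 77) = 77
H (Bob): min(4, 45) = 4
I (Bob): min(5, 9) = 5
G (Alice): max(4, 5, 47) = 47
K (Bob): min(59, 4) = 4
J (Alice): max(4, 64) = 64
F (Bob): min(47, 64) = 47
Root (Alice): max(77, 47) = 77

77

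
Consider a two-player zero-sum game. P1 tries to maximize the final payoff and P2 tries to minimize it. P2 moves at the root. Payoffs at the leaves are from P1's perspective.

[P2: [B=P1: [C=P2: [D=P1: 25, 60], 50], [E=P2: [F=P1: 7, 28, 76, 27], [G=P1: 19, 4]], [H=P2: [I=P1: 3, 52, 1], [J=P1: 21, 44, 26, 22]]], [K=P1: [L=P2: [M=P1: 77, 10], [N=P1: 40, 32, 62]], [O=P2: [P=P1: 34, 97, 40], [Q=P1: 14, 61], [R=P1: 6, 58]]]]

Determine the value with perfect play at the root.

50

D (P1): max(25, 60) = 60
C (P2): min(60, 50) = 50
F (P1): max(7, 28, 76, 27) = 76
G (P1): max(19, 4) = 19
E (P2): min(76, 19) = 19
I (P1): max(3, 52, 1) = 52
J (P1): max(21, 44, 26, 22) = 44
H (P2): min(52, 44) = 44
B (P1): max(50, 19, 44) = 50
M (P1): max(77, 10) = 77
N (P1): max(40, 32, 62) = 62
L (P2): min(77, 62) = 62
P (P1): max(34, 97, 40) = 97
Q (P1): max(14, 61) = 61
R (P1): max(6, 58) = 58
O (P2): min(97, 61, 58) = 58
K (P1): max(62, 58) = 62
Root (P2): min(50, 62) = 50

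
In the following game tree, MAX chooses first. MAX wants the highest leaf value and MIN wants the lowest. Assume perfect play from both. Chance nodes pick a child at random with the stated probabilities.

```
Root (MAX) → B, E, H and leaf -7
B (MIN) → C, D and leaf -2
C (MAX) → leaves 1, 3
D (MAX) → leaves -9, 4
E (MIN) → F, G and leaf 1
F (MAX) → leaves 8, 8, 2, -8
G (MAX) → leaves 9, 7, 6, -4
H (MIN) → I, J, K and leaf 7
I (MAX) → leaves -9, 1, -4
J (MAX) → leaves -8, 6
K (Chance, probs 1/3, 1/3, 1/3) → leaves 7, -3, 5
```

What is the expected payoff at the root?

C (MAX): max(1, 3) = 3
D (MAX): max(-9, 4) = 4
B (MIN): min(3, 4, -2) = -2
F (MAX): max(8, 8, 2, -8) = 8
G (MAX): max(9, 7, 6, -4) = 9
E (MIN): min(8, 9, 1) = 1
I (MAX): max(-9, 1, -4) = 1
J (MAX): max(-8, 6) = 6
K (Chance): 1/3·7 + 1/3·-3 + 1/3·5 = 3
H (MIN): min(1, 6, 3, 7) = 1
Root (MAX): max(-2, 1, 1, -7) = 1

1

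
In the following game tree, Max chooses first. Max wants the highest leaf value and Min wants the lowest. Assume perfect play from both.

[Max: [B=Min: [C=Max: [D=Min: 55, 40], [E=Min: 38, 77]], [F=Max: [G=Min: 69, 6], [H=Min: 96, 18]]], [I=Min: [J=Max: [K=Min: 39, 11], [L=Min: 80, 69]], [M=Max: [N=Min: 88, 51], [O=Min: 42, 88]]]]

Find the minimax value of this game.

51

D (Min): min(55, 40) = 40
E (Min): min(38, 77) = 38
C (Max): max(40, 38) = 40
G (Min): min(69, 6) = 6
H (Min): min(96, 18) = 18
F (Max): max(6, 18) = 18
B (Min): min(40, 18) = 18
K (Min): min(39, 11) = 11
L (Min): min(80, 69) = 69
J (Max): max(11, 69) = 69
N (Min): min(88, 51) = 51
O (Min): min(42, 88) = 42
M (Max): max(51, 42) = 51
I (Min): min(69, 51) = 51
Root (Max): max(18, 51) = 51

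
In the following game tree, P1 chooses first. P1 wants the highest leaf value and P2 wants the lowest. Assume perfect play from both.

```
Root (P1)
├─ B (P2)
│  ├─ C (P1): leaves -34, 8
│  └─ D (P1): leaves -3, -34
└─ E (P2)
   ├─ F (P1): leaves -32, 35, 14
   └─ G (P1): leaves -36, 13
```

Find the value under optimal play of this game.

13

C (P1): max(-34, 8) = 8
D (P1): max(-3, -34) = -3
B (P2): min(8, -3) = -3
F (P1): max(-32, 35, 14) = 35
G (P1): max(-36, 13) = 13
E (P2): min(35, 13) = 13
Root (P1): max(-3, 13) = 13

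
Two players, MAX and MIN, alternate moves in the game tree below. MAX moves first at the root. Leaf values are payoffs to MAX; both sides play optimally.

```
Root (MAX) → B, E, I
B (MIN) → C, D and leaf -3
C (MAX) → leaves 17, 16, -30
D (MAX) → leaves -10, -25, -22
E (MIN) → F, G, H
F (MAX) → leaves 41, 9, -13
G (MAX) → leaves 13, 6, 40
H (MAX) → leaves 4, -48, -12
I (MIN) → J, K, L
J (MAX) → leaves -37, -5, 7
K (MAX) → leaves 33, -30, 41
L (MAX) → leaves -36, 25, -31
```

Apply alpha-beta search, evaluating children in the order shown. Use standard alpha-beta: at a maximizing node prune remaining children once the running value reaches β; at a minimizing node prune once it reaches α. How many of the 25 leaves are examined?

C [α=-∞,β=+∞]: v=17
D [α=-∞,β=17]: v=-10
B [α=-∞,β=+∞]: v=-10
F [α=-10,β=+∞]: v=41
G [α=-10,β=41]: v=40
H [α=-10,β=40]: v=4
E [α=-10,β=+∞]: v=4
J [α=4,β=+∞]: v=7
K [α=4,β=7]: v=33 after child 1 ≥ β → β-cutoff, skip 2
L [α=4,β=7]: v=25 after child 2 ≥ β → β-cutoff, skip 1
I [α=4,β=+∞]: v=7
Root [α=-∞,β=+∞]: v=7
Leaves evaluated: 22 of 25.

22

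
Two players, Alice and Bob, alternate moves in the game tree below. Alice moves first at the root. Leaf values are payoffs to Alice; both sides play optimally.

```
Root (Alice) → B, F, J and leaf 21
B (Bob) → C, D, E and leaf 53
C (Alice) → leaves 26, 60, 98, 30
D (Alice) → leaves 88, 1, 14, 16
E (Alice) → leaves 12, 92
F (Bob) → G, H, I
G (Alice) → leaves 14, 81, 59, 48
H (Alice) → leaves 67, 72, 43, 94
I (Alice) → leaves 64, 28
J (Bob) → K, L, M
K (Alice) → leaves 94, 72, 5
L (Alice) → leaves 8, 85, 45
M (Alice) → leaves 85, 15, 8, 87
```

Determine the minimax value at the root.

C (Alice): max(26, 60, 98, 30) = 98
D (Alice): max(88, 1, 14, 16) = 88
E (Alice): max(12, 92) = 92
B (Bob): min(98, 88, 92, 53) = 53
G (Alice): max(14, 81, 59, 48) = 81
H (Alice): max(67, 72, 43, 94) = 94
I (Alice): max(64, 28) = 64
F (Bob): min(81, 94, 64) = 64
K (Alice): max(94, 72, 5) = 94
L (Alice): max(8, 85, 45) = 85
M (Alice): max(85, 15, 8, 87) = 87
J (Bob): min(94, 85, 87) = 85
Root (Alice): max(53, 64, 85, 21) = 85

85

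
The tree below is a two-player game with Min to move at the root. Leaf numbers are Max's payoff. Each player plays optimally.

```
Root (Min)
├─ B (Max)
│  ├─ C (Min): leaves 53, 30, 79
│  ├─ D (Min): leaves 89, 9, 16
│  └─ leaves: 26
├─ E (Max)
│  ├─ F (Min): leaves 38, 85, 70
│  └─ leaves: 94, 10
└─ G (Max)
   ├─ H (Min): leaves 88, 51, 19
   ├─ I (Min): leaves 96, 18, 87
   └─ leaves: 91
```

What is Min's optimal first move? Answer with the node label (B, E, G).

C (Min): min(53, 30, 79) = 30
D (Min): min(89, 9, 16) = 9
B (Max): max(30, 9, 26) = 30
F (Min): min(38, 85, 70) = 38
E (Max): max(38, 94, 10) = 94
H (Min): min(88, 51, 19) = 19
I (Min): min(96, 18, 87) = 18
G (Max): max(19, 18, 91) = 91
Root (Min): min(30, 94, 91) = 30
Min picks the child with the lowest value: B (value 30).

B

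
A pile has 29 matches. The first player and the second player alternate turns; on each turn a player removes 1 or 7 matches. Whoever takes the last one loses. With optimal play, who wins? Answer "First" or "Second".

Second

i:   0  1  2  3  4  5  6  7  8  9 10 11 12 13 14 15 16 17 18 19 20 21 22 23 24 25 26 27 28 29
     W  L  W  L  W  L  W  L  W  L  W  L  W  L  W  L  W  L  W  L  W  L  W  L  W  L  W  L  W  L
Position 29 is L, so the second player wins.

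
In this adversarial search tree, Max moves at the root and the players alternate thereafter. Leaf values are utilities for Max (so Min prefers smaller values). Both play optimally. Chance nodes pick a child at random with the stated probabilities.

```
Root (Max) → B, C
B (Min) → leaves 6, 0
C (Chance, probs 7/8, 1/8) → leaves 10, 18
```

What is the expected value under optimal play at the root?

11

B (Min): min(6, 0) = 0
C (Chance): 7/8·10 + 1/8·18 = 11
Root (Max): max(0, 11) = 11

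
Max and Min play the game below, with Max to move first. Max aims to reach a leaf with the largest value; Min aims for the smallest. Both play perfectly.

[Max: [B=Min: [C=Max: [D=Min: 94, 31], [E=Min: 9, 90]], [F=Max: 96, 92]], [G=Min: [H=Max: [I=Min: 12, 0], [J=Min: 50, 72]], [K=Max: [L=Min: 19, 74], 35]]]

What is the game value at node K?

35

L: min(19, 74) = 19
K: max(19, 35) = 35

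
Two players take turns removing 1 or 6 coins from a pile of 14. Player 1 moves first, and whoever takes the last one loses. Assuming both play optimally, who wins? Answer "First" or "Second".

First

W/L table (W = player to move can force a win):
i:   0  1  2  3  4  5  6  7  8  9 10 11 12 13 14
     W  L  W  L  W  L  W  W  L  W  L  W  L  W  W
Position 14 is W, so the first player wins.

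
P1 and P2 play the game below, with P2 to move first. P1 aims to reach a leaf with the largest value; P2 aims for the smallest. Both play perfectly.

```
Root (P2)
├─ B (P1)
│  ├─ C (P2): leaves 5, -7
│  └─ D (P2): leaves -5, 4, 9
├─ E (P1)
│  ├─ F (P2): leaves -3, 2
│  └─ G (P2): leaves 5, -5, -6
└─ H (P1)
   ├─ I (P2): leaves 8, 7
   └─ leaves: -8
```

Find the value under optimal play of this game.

C (P2): min(5, -7) = -7
D (P2): min(-5, 4, 9) = -5
B (P1): max(-7, -5) = -5
F (P2): min(-3, 2) = -3
G (P2): min(5, -5, -6) = -6
E (P1): max(-3, -6) = -3
I (P2): min(8, 7) = 7
H (P1): max(7, -8) = 7
Root (P2): min(-5, -3, 7) = -5

-5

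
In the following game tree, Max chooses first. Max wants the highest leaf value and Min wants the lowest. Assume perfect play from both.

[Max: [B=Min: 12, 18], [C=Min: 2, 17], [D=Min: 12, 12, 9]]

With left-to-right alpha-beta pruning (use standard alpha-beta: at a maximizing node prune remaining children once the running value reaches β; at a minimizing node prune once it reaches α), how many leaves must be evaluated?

B [α=-∞,β=+∞]: v=12
C [α=12,β=+∞]: v=2 after child 1 ≤ α → α-cutoff, skip 1
D [α=12,β=+∞]: v=12 after child 1 ≤ α → α-cutoff, skip 2
Root [α=-∞,β=+∞]: v=12
Leaves evaluated: 4 of 7.

4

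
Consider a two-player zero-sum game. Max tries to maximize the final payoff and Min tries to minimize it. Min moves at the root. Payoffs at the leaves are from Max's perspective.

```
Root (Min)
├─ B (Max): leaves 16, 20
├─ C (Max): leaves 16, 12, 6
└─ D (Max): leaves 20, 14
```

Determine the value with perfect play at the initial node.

16

B (Max): max(16, 20) = 20
C (Max): max(16, 12, 6) = 16
D (Max): max(20, 14) = 20
Root (Min): min(20, 16, 20) = 16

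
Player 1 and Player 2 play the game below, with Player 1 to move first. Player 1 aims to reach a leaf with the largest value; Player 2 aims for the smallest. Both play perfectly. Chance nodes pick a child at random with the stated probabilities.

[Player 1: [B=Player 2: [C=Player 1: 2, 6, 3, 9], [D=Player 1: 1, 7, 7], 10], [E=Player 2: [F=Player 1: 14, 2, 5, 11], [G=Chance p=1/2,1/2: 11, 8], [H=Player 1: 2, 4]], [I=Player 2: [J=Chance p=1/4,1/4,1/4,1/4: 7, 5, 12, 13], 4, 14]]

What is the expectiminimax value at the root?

C (Player 1): max(2, 6, 3, 9) = 9
D (Player 1): max(1, 7, 7) = 7
B (Player 2): min(9, 7, 10) = 7
F (Player 1): max(14, 2, 5, 11) = 14
G (Chance): 1/2·11 + 1/2·8 = 9.5
H (Player 1): max(2, 4) = 4
E (Player 2): min(14, 9.5, 4) = 4
J (Chance): 1/4·7 + 1/4·5 + 1/4·12 + 1/4·13 = 9.25
I (Player 2): min(9.25, 4, 14) = 4
Root (Player 1): max(7, 4, 4) = 7

7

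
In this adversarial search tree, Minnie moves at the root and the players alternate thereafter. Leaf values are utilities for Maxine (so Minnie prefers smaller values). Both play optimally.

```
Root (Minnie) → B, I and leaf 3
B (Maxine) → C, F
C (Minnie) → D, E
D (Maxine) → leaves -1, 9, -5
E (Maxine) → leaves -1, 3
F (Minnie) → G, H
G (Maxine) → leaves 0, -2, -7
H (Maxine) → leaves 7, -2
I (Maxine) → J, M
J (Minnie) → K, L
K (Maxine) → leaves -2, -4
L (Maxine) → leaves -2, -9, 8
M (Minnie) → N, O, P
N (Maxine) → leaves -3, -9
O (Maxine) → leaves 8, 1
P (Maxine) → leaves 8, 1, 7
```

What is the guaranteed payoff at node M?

N: max(-3, -9) = -3
O: max(8, 1) = 8
P: max(8, 1, 7) = 8
M: min(-3, 8, 8) = -3

-3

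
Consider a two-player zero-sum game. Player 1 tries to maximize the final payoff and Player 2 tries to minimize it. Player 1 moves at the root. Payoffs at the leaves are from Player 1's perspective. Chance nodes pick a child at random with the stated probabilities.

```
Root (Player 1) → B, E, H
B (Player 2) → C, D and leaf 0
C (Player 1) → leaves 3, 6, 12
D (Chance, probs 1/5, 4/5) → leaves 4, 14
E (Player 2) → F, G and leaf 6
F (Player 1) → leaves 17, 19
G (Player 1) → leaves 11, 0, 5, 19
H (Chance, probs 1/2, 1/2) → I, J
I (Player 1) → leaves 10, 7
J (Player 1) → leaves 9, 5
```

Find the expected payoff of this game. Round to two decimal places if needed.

C (Player 1): max(3, 6, 12) = 12
D (Chance): 1/5·4 + 4/5·14 = 12
B (Player 2): min(12, 12, 0) = 0
F (Player 1): max(17, 19) = 19
G (Player 1): max(11, 0, 5, 19) = 19
E (Player 2): min(19, 19, 6) = 6
I (Player 1): max(10, 7) = 10
J (Player 1): max(9, 5) = 9
H (Chance): 1/2·10 + 1/2·9 = 9.5
Root (Player 1): max(0, 6, 9.5) = 9.5

9.5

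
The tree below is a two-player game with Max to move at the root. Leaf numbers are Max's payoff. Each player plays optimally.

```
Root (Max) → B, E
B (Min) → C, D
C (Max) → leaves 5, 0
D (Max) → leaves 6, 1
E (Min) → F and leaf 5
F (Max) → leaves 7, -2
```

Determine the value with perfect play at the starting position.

5

C (Max): max(5, 0) = 5
D (Max): max(6, 1) = 6
B (Min): min(5, 6) = 5
F (Max): max(7, -2) = 7
E (Min): min(7, 5) = 5
Root (Max): max(5, 5) = 5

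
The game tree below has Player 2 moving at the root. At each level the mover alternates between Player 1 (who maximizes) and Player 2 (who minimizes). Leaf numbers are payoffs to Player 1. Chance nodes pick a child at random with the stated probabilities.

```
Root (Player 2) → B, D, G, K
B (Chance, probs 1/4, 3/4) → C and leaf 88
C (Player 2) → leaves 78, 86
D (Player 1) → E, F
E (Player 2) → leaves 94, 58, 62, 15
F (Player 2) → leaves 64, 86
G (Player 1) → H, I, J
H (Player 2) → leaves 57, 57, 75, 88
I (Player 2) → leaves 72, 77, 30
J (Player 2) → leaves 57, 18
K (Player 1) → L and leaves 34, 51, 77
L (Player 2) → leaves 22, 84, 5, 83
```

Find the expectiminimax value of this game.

C (Player 2): min(78, 86) = 78
B (Chance): 1/4·78 + 3/4·88 = 85.5
E (Player 2): min(94, 58, 62, 15) = 15
F (Player 2): min(64, 86) = 64
D (Player 1): max(15, 64) = 64
H (Player 2): min(57, 57, 75, 88) = 57
I (Player 2): min(72, 77, 30) = 30
J (Player 2): min(57, 18) = 18
G (Player 1): max(57, 30, 18) = 57
L (Player 2): min(22, 84, 5, 83) = 5
K (Player 1): max(5, 34, 51, 77) = 77
Root (Player 2): min(85.5, 64, 57, 77) = 57

57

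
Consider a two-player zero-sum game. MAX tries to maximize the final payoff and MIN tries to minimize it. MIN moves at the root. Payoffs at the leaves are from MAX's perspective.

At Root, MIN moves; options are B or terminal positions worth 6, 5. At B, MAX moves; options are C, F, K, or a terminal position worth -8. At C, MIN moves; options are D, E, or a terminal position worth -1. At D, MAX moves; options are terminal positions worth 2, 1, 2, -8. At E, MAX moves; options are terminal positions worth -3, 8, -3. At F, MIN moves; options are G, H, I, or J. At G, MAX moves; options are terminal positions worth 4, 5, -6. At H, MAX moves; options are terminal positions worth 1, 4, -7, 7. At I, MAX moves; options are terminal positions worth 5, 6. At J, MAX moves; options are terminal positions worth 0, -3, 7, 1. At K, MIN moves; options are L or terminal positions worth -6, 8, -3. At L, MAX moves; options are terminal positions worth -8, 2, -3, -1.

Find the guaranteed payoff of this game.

5

D (MAX): max(2, 1, 2, -8) = 2
E (MAX): max(-3, 8, -3) = 8
C (MIN): min(2, 8, -1) = -1
G (MAX): max(4, 5, -6) = 5
H (MAX): max(1, 4, -7, 7) = 7
I (MAX): max(5, 6) = 6
J (MAX): max(0, -3, 7, 1) = 7
F (MIN): min(5, 7, 6, 7) = 5
L (MAX): max(-8, 2, -3, -1) = 2
K (MIN): min(2, -6, 8, -3) = -6
B (MAX): max(-1, 5, -6, -8) = 5
Root (MIN): min(5, 6, 5) = 5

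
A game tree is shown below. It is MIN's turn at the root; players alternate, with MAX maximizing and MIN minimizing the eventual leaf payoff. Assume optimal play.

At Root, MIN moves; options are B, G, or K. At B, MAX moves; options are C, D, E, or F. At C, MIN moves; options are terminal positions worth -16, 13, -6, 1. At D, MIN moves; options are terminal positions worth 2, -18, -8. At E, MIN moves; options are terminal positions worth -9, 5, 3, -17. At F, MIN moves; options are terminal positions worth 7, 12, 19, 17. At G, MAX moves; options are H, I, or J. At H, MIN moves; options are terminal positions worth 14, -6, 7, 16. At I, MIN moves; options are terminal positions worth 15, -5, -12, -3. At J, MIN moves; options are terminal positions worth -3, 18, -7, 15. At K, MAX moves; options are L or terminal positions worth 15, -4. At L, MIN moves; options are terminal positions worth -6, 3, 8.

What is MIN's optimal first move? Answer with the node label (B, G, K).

C (MIN): min(-16, 13, -6, 1) = -16
D (MIN): min(2, -18, -8) = -18
E (MIN): min(-9, 5, 3, -17) = -17
F (MIN): min(7, 12, 19, 17) = 7
B (MAX): max(-16, -18, -17, 7) = 7
H (MIN): min(14, -6, 7, 16) = -6
I (MIN): min(15, -5, -12, -3) = -12
J (MIN): min(-3, 18, -7, 15) = -7
G (MAX): max(-6, -12, -7) = -6
L (MIN): min(-6, 3, 8) = -6
K (MAX): max(-6, 15, -4) = 15
Root (MIN): min(7, -6, 15) = -6
MIN picks the child with the lowest value: G (value -6).

G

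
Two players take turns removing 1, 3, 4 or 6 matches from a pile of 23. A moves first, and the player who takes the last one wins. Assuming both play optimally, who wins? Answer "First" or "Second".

W/L table (W = player to move can force a win):
i:   0  1  2  3  4  5  6  7  8  9 10 11 12 13 14 15 16 17 18 19 20 21 22 23
     L  W  L  W  W  W  W  L  W  L  W  W  W  W  L  W  L  W  W  W  W  L  W  L
Position 23 is L, so the second player wins.

Second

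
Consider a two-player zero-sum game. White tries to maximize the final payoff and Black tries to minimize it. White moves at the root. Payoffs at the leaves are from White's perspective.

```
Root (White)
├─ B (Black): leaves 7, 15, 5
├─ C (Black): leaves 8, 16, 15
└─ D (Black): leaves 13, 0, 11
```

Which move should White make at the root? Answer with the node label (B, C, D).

C

B (Black): min(7, 15, 5) = 5
C (Black): min(8, 16, 15) = 8
D (Black): min(13, 0, 11) = 0
Root (White): max(5, 8, 0) = 8
White picks the child with the highest value: C (value 8).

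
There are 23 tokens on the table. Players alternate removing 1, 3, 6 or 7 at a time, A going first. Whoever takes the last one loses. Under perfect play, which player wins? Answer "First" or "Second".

Mark each pile size as W (mover wins) or L (mover loses):
i:   0  1  2  3  4  5  6  7  8  9 10 11 12 13 14 15 16 17 18 19 20 21 22 23
     W  L  W  L  W  L  W  W  W  W  W  W  W  L  W  L  W  L  W  W  W  W  W  W
Position 23 is W, so the first player wins.

First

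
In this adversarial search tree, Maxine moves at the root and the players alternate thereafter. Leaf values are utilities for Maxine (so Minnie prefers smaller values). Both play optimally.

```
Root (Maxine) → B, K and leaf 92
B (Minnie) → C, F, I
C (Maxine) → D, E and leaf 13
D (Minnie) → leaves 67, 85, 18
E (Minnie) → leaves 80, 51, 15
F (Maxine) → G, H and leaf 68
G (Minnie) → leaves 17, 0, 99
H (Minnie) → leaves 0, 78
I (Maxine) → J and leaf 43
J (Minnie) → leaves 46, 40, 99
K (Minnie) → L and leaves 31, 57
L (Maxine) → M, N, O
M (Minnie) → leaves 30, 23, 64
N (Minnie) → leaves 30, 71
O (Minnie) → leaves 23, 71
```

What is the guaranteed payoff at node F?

G: min(17, 0, 99) = 0
H: min(0, 78) = 0
F: max(0, 0, 68) = 68

68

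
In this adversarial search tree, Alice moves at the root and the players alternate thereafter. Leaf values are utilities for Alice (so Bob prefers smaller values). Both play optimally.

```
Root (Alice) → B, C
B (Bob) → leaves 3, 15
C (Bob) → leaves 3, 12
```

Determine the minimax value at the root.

3

B (Bob): min(3, 15) = 3
C (Bob): min(3, 12) = 3
Root (Alice): max(3, 3) = 3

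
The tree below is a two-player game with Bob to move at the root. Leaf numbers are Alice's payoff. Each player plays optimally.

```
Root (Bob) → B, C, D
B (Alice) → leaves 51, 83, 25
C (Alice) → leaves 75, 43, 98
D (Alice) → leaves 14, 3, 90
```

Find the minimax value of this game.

83

B (Alice): max(51, 83, 25) = 83
C (Alice): max(75, 43, 98) = 98
D (Alice): max(14, 3, 90) = 90
Root (Bob): min(83, 98, 90) = 83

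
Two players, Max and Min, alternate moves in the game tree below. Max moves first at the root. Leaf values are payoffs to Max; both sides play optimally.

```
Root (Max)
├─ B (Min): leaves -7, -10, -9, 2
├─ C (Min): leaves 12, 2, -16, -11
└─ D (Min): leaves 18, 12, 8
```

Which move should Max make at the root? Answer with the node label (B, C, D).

D

B (Min): min(-7, -10, -9, 2) = -10
C (Min): min(12, 2, -16, -11) = -16
D (Min): min(18, 12, 8) = 8
Root (Max): max(-10, -16, 8) = 8
Max picks the child with the highest value: D (value 8).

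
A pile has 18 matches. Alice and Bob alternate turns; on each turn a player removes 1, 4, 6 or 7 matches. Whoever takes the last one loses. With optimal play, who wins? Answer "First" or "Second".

W/L table (W = player to move can force a win):
i:   0  1  2  3  4  5  6  7  8  9 10 11 12 13 14 15 16 17 18
     W  L  W  L  W  W  L  W  W  W  W  L  W  W  L  W  L  W  W
Position 18 is W, so the first player wins.

First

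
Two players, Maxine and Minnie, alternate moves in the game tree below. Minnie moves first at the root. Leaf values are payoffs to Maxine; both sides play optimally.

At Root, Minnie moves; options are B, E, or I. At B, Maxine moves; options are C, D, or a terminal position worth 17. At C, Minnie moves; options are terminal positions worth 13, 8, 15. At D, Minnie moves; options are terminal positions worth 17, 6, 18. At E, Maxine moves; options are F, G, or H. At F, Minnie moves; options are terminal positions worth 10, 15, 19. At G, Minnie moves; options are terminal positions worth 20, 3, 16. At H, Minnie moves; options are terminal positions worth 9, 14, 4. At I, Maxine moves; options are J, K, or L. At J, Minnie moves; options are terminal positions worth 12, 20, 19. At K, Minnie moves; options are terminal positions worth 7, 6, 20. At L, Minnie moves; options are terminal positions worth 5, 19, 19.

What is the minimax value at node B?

C: min(13, 8, 15) = 8
D: min(17, 6, 18) = 6
B: max(8, 6, 17) = 17

17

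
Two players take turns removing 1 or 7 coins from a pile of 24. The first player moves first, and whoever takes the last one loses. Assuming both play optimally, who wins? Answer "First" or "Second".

First

Positions where the player to move wins (W) vs loses (L):
i:   0  1  2  3  4  5  6  7  8  9 10 11 12 13 14 15 16 17 18 19 20 21 22 23 24
     W  L  W  L  W  L  W  L  W  L  W  L  W  L  W  L  W  L  W  L  W  L  W  L  W
Position 24 is W, so the first player wins.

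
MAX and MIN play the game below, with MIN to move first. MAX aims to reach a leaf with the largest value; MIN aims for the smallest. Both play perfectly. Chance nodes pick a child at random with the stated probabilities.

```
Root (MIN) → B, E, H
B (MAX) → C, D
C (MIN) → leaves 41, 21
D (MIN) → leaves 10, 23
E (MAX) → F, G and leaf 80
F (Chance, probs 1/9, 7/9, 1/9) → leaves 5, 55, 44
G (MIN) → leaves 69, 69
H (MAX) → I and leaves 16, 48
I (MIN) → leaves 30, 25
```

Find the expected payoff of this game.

21

C (MIN): min(41, 21) = 21
D (MIN): min(10, 23) = 10
B (MAX): max(21, 10) = 21
F (Chance): 1/9·5 + 7/9·55 + 1/9·44 = 48.22
G (MIN): min(69, 69) = 69
E (MAX): max(48.22, 69, 80) = 80
I (MIN): min(30, 25) = 25
H (MAX): max(25, 16, 48) = 48
Root (MIN): min(21, 80, 48) = 21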